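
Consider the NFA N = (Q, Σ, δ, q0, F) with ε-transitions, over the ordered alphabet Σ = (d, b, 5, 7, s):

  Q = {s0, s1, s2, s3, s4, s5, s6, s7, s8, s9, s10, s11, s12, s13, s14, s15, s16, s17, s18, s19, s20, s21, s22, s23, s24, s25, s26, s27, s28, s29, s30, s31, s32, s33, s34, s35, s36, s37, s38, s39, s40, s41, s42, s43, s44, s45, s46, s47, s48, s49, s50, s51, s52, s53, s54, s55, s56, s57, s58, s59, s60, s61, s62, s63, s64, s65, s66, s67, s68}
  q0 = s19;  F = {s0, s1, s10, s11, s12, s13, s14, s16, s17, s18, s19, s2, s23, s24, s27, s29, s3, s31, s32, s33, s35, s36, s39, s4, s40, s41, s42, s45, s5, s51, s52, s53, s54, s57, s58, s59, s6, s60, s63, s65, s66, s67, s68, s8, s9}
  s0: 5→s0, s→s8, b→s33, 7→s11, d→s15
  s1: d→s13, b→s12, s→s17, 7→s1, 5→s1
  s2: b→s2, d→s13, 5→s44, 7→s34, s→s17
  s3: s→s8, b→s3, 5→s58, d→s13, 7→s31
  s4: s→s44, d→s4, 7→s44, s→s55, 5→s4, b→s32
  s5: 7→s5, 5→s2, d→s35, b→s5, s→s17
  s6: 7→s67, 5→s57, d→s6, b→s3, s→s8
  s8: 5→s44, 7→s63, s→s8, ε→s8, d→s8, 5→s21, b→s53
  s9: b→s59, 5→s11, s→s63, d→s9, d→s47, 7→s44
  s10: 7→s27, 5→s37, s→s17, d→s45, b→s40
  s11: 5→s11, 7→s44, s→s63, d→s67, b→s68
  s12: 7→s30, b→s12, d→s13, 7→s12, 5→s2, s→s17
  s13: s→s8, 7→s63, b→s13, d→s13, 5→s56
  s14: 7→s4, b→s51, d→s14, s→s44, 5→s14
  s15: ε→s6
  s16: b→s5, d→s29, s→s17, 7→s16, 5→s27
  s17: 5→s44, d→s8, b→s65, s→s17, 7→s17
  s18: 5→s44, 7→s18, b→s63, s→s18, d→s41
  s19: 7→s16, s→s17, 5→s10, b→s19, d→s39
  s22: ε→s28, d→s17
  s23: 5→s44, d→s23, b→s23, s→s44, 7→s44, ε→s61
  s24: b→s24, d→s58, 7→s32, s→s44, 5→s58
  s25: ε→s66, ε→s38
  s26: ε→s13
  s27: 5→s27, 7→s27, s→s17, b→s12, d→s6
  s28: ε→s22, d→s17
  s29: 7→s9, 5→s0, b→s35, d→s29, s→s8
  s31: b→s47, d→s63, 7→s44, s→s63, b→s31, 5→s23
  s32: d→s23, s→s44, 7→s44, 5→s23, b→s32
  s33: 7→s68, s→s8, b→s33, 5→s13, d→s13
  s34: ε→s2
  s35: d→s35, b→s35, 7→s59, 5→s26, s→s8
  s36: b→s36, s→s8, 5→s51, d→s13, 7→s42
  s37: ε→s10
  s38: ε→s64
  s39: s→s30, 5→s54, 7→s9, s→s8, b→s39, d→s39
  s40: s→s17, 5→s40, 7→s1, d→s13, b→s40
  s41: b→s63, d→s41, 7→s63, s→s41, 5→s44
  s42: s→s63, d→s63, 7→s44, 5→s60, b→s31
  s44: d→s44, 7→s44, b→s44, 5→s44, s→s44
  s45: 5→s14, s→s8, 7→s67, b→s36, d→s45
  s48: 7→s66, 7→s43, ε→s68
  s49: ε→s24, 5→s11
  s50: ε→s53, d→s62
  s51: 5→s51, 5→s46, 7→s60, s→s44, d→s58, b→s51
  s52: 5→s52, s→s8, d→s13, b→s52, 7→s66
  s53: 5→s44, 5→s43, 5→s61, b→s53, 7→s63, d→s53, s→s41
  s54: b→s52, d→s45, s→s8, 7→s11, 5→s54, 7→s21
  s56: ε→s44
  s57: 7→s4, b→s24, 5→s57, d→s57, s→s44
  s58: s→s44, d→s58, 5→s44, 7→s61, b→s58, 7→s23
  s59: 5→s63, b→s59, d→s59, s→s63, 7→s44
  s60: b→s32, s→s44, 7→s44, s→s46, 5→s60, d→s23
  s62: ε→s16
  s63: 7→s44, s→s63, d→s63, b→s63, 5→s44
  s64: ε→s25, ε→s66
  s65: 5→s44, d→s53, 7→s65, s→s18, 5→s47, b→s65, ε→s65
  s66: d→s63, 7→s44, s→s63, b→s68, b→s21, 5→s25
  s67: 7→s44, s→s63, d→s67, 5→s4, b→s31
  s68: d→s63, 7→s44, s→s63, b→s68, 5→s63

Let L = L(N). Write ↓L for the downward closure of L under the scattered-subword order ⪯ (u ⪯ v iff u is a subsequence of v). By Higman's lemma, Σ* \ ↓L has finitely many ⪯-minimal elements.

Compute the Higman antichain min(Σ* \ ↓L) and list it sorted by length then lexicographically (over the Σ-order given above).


Antichain: [s5, d77, 5d5s, 5bd5, 7b55, sbsb7].

|Q|=69, |F|=45, |δ|=269 (19 ε).
min D↑ (46 st, q0=0, F={14}): 0:d→1,b→0,5→2,7→3,s→4 1:d→1,b→1,5→5,7→6,s→7 2:d→8,b→9,5→2,7→10,s→4 3:d→11,b→12,5→10,7→3,s→4 4:d→7,b→13,5→14,7→4,s→4 5:d→8,b→15,5→5,7→16,s→7 6:d→6,b→17,5→16,7→14,s→18 7:d→7,b→19,5→14,7→18,s→7 8:d→8,b→20,5→21,7→22,s→7 9:d→23,b→9,5→9,7→24,s→4 10:d→25,b→26,5→10,7→10,s→4 11:d→11,b→27,5→28,7→6,s→7 12:d→27,b→12,5→29,7→12,s→4 13:d→19,b→13,5→14,7→13,s→30 14:d→14,b→14,5→14,7→14,s→14 15:d→23,b→15,5→15,7→31,s→7 16:d→22,b→32,5→16,7→14,s→18 17:d→17,b→17,5→18,7→14,s→18 18:d→18,b→18,5→14,7→14,s→18 19:d→19,b→19,5→14,7→18,s→33 20:d→23,b→20,5→34,7→35,s→7 21:d→21,b→34,5→21,7→36,s→14 22:d→22,b→37,5→36,7→14,s→18 23:d→23,b→23,5→14,7→18,s→7 24:d→23,b→26,5→24,7→24,s→4 25:d→25,b→38,5→39,7→22,s→7 26:d→23,b→26,5→29,7→26,s→4 27:d→27,b→27,5→23,7→17,s→7 28:d→25,b→40,5→28,7→16,s→7 29:d→23,b→29,5→14,7→29,s→4 30:d→33,b→18,5→14,7→30,s→30 31:d→18,b→32,5→31,7→14,s→18 32:d→18,b→32,5→18,7→14,s→18 33:d→33,b→18,5→14,7→18,s→33 34:d→41,b→34,5→34,7→42,s→14 35:d→18,b→37,5→42,7→14,s→18 36:d→36,b→43,5→36,7→14,s→14 37:d→18,b→37,5→44,7→14,s→18 38:d→23,b→38,5→41,7→37,s→7 39:d→39,b→45,5→39,7→36,s→14 40:d→23,b→40,5→23,7→32,s→7 41:d→41,b→41,5→14,7→44,s→14 42:d→44,b→43,5→42,7→14,s→14 43:d→44,b→43,5→44,7→14,s→14 44:d→44,b→44,5→14,7→14,s→14 45:d→41,b→45,5→41,7→43,s→14 (ε-aug+det+¬).
's5': N↓-sim [61, 15, 5] end={s21,s43,s44,s47,s61} ∉↓L; 2/2 single-dels accept.
'd77': run [61, 47, 22, 1] end={s44} — reject; 3/3 single-dels accept.
'5d5s': |S_i|=[61, 53, 30, 16, 3] end={s44,s46,s55} — reject; 4/4 single-dels accept.
'5bd5': N↓-sim [61, 53, 38, 12, 5] end={s21,s43,s44,s56,s61} — reject; 4/4 deletions ∈↓L.
'7b55': |S_i|=[61, 50, 30, 19, 6] end={s21,s43,s44,s47,s56,s61} rej; 4/4 single-dels accept.
'sbsb7': run [61, 15, 9, 4, 2, 1] end={s44} rej; 5/5 deletions ∈↓L.
6 words, ⪯-incomp.


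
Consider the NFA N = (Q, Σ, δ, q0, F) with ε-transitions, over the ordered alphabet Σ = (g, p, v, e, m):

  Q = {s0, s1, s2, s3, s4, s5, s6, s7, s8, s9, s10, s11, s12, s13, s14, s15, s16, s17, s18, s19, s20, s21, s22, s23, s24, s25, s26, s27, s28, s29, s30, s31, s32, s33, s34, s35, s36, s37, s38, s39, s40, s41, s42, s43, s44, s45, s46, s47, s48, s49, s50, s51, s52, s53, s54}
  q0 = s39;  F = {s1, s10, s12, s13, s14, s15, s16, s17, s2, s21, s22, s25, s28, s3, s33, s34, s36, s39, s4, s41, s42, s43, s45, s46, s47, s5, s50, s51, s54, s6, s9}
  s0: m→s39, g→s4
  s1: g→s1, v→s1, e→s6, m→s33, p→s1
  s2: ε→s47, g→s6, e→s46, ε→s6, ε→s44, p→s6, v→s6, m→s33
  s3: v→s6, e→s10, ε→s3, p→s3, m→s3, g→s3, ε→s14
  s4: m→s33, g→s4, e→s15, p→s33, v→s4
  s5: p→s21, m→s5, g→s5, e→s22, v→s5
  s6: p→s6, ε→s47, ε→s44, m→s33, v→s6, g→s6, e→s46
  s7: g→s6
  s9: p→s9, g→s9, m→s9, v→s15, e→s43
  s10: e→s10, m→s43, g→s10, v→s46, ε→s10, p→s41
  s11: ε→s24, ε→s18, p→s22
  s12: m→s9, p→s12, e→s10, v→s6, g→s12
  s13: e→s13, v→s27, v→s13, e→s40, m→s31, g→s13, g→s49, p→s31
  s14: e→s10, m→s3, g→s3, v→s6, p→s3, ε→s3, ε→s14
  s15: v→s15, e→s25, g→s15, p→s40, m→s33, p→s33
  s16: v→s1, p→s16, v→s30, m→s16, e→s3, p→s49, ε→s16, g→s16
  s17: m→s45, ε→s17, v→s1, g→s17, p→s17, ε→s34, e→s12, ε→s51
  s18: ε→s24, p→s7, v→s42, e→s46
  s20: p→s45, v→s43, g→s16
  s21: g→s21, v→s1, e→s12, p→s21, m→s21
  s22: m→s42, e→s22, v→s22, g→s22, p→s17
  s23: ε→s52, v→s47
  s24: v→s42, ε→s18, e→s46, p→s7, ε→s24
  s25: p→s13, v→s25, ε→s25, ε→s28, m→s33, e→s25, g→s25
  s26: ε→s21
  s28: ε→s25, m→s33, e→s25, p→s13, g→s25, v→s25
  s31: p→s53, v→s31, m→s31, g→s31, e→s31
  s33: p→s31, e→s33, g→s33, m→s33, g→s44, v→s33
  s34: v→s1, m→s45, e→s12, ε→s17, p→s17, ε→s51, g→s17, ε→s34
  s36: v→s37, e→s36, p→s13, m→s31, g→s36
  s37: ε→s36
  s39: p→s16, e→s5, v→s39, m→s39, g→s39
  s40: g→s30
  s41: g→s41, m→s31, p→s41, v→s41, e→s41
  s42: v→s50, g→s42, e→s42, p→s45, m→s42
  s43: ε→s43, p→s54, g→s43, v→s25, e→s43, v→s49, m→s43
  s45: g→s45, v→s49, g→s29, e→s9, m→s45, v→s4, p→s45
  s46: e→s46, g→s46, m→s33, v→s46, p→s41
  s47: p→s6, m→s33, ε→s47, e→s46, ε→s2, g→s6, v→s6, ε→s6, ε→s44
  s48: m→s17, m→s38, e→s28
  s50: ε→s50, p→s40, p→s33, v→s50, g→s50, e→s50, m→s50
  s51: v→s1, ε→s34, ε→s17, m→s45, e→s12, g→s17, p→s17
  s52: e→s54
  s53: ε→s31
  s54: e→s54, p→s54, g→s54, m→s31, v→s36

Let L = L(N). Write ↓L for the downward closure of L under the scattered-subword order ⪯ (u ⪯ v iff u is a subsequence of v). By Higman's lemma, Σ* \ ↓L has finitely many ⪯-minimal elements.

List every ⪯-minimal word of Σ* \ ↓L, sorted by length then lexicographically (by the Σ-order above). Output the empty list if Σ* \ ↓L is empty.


|Q|=55, |F|=31, |δ|=227 (37 ε).
min D↑ (26 st, q0=0, F={14}): 0:g→0,p→1,v→0,e→2,m→0 1:g→1,p→1,v→3,e→4,m→1 2:g→2,p→5,v→2,e→6,m→2 3:g→3,p→3,v→3,e→7,m→8 4:g→4,p→4,v→7,e→9,m→4 5:g→5,p→5,v→3,e→10,m→5 6:g→6,p→11,v→6,e→6,m→12 7:g→7,p→7,v→7,e→13,m→8 8:g→8,p→14,v→8,e→8,m→8 9:g→9,p→15,v→13,e→9,m→16 10:g→10,p→10,v→7,e→9,m→17 11:g→11,p→11,v→3,e→10,m→18 12:g→12,p→18,v→19,e→12,m→12 13:g→13,p→15,v→13,e→13,m→8 14:g→14,p→14,v→14,e→14,m→14 15:g→15,p→15,v→15,e→15,m→14 16:g→16,p→20,v→21,e→16,m→16 17:g→17,p→17,v→22,e→16,m→17 18:g→18,p→18,v→23,e→17,m→18 19:g→19,p→8,v→19,e→19,m→19 20:g→20,p→20,v→24,e→20,m→14 21:g→21,p→25,v→21,e→21,m→8 22:g→22,p→8,v→22,e→21,m→8 23:g→23,p→8,v→23,e→22,m→8 24:g→24,p→25,v→24,e→24,m→14 25:g→25,p→14,v→25,e→25,m→14 (ε-aug+det+¬).
'pvmp': N↓-sim [40, 35, 21, 4, 2] end={s31,s53} rej; 4/4 del acc.
'peepm': N↓-sim [40, 35, 26, 18, 11, 2] end={s31,s53} ∉↓L; 5/5 del acc.
'eemvpp': |S_i|=[40, 38, 34, 22, 16, 9, 2] end={s31,s53} — reject; 6/6 del acc.
3 obstructions.

Antichain: [pvmp, peepm, eemvpp].


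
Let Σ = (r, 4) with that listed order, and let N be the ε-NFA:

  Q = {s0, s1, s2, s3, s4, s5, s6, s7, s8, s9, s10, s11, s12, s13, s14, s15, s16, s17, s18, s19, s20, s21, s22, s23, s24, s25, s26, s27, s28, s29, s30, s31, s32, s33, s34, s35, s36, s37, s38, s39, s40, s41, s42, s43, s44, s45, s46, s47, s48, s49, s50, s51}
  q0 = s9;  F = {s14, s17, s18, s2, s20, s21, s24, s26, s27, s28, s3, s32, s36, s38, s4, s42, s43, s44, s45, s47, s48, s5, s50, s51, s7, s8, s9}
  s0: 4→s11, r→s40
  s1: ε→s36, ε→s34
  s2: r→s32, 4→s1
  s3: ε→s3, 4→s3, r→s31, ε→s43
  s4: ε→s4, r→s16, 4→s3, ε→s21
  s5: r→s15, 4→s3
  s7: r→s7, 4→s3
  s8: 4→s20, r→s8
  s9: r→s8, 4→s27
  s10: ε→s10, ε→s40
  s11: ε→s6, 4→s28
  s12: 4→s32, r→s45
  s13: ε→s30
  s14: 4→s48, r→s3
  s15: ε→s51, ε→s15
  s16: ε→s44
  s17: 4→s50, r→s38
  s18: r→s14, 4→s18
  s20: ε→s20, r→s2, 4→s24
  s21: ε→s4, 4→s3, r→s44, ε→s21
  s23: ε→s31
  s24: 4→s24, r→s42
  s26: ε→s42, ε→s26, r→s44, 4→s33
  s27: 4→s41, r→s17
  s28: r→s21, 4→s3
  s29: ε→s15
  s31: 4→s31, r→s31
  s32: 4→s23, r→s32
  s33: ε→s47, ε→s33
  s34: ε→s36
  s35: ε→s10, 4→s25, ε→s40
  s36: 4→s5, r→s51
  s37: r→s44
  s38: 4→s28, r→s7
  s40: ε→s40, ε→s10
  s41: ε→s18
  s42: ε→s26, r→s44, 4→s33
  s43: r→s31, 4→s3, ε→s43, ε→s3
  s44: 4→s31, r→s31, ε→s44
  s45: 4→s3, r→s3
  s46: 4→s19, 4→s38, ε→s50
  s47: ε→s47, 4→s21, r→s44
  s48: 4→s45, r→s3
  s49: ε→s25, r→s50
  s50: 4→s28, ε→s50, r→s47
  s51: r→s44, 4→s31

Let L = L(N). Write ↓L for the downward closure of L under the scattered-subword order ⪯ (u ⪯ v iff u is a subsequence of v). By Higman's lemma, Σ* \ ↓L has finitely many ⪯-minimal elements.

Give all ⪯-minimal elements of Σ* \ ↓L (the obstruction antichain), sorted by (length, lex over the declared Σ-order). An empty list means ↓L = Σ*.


min(Σ*\↓L) = [r4rr4, 44rrr, 4rrr4r, 4rr44r, 4r444r].

|Q|=52, |F|=27, |δ|=102 (36 ε).
min D↑ (25 st, q0=0, F={19}): 0:r→1,4→2 1:r→1,4→3 2:r→4,4→5 3:r→6,4→7 4:r→8,4→9 5:r→10,4→5 6:r→11,4→12 7:r→13,4→7 8:r→14,4→15 9:r→16,4→15 10:r→17,4→18 11:r→11,4→19 12:r→20,4→21 13:r→22,4→16 14:r→14,4→17 15:r→23,4→17 16:r→22,4→23 17:r→19,4→17 18:r→17,4→24 19:r→19,4→19 20:r→22,4→19 21:r→20,4→17 22:r→19,4→19 23:r→22,4→17 24:r→17,4→17.
'r4rr4': N↓-sim [35, 31, 26, 20, 7, 2] end={s23,s31} — reject; 5/5 del acc.
'44rrr': |S_i|=[35, 33, 26, 16, 5, 1] end={s31} ∉↓L; 5/5 deletions ∈↓L.
'4rrr4r': N↓-sim [35, 33, 28, 15, 10, 4, 1] end={s31} — reject; 6/6 single-dels accept.
'4rr44r': run [35, 33, 28, 15, 9, 3, 1] end={s31} rej; 6/6 single-dels accept.
'4r444r': |S_i|=[35, 33, 28, 20, 12, 3, 1] end={s31} rej; 6/6 deletions ∈↓L.
5 words, ⪯-incomp.


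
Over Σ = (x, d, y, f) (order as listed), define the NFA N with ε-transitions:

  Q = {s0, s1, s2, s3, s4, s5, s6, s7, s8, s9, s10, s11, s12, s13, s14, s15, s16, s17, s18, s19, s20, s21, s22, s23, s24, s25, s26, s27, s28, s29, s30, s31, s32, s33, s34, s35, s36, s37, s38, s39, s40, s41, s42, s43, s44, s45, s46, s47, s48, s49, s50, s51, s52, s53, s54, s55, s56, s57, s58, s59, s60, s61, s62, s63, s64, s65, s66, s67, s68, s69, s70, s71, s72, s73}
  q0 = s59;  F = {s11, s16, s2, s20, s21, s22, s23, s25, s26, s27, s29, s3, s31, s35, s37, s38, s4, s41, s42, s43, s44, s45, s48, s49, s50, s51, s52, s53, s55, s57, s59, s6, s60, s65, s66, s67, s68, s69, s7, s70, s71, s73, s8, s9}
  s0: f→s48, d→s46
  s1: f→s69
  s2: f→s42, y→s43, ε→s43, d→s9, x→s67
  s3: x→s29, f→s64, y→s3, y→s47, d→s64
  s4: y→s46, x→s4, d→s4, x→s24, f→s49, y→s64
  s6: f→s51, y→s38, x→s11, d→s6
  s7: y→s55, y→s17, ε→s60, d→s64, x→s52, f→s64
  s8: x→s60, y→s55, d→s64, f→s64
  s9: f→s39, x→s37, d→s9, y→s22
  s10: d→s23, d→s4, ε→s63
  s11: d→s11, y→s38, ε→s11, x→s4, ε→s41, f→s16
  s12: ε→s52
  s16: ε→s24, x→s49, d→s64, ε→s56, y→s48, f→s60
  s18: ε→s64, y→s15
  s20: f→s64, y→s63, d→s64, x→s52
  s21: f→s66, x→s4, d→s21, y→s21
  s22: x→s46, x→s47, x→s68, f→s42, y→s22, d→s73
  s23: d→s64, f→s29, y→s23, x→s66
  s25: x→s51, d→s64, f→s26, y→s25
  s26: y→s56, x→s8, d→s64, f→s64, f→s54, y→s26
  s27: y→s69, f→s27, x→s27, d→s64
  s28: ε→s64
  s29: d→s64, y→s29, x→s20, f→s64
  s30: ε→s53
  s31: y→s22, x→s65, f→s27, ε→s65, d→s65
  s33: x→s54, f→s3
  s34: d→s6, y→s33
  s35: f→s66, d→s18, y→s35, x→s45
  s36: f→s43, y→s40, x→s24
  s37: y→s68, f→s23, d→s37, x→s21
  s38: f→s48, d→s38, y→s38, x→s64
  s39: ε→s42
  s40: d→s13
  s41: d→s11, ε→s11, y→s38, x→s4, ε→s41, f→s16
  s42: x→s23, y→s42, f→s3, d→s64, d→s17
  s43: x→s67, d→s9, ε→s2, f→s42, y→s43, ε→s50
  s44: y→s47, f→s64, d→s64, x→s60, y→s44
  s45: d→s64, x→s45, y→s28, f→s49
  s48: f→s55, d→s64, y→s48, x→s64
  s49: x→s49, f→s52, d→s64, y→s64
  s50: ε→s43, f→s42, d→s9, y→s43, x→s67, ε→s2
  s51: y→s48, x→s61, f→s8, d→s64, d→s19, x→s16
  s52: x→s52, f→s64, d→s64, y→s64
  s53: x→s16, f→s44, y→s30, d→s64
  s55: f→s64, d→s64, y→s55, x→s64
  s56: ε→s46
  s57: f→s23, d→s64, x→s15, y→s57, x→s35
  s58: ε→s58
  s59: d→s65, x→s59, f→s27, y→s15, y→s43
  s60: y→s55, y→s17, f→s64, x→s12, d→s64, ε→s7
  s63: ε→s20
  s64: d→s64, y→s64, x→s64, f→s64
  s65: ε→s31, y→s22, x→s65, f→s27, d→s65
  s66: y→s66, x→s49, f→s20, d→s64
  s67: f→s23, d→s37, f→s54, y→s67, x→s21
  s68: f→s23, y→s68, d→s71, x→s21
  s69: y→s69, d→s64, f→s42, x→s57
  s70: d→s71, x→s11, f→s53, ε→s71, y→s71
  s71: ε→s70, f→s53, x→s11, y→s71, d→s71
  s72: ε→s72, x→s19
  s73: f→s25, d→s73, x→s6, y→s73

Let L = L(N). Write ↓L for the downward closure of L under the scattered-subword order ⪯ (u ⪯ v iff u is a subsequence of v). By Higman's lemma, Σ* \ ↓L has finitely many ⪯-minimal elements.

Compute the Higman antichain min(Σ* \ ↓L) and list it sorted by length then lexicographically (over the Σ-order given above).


A = [fd, yfff, yxxxy, dydxyx].

|Q|=74, |F|=44, |δ|=238 (27 ε).
min D↑ (39 st, q0=0, F={8}): 0:x→0,d→1,y→2,f→3 1:x→1,d→1,y→4,f→3 2:x→5,d→6,y→2,f→7 3:x→3,d→8,y→9,f→3 4:x→10,d→11,y→4,f→7 5:x→12,d→13,y→5,f→14 6:x→13,d→6,y→4,f→7 7:x→14,d→8,y→7,f→15 8:x→8,d→8,y→8,f→8 9:x→16,d→8,y→9,f→7 10:x→12,d→17,y→10,f→14 11:x→18,d→11,y→11,f→19 12:x→20,d→12,y→12,f→21 13:x→12,d→13,y→10,f→14 14:x→21,d→8,y→14,f→22 15:x→22,d→8,y→15,f→8 16:x→23,d→8,y→16,f→14 17:x→24,d→17,y→17,f→25 18:x→24,d→18,y→26,f→27 19:x→27,d→8,y→19,f→28 20:x→20,d→20,y→8,f→29 21:x→29,d→8,y→21,f→30 22:x→30,d→8,y→22,f→8 23:x→31,d→8,y→23,f→21 24:x→20,d→24,y→26,f→32 25:x→32,d→8,y→25,f→33 26:x→8,d→26,y→26,f→34 27:x→32,d→8,y→34,f→35 28:x→35,d→8,y→28,f→8 29:x→29,d→8,y→8,f→36 30:x→36,d→8,y→30,f→8 31:x→31,d→8,y→8,f→29 32:x→29,d→8,y→34,f→37 33:x→37,d→8,y→33,f→8 34:x→8,d→8,y→34,f→38 35:x→37,d→8,y→38,f→8 36:x→36,d→8,y→8,f→8 37:x→36,d→8,y→38,f→8 38:x→8,d→8,y→38,f→8 (ε-aug+det+¬).
'fd': |S_i|=[60, 40, 5] end={s15,s17,s18,s19,s64} rej; 2/2 del acc.
'yfff': run [60, 56, 32, 18, 2] end={s54,s64} rej; 4/4 deletions ∈↓L.
'yxxxy': |S_i|=[60, 56, 44, 27, 9, 3] end={s28,s46,s64} — reject; 5/5 deletions ∈↓L.
'dydxyx': run [60, 55, 49, 38, 22, 6, 1] end={s64} ∉↓L; 6/6 deletions ∈↓L.
4 obstructions.


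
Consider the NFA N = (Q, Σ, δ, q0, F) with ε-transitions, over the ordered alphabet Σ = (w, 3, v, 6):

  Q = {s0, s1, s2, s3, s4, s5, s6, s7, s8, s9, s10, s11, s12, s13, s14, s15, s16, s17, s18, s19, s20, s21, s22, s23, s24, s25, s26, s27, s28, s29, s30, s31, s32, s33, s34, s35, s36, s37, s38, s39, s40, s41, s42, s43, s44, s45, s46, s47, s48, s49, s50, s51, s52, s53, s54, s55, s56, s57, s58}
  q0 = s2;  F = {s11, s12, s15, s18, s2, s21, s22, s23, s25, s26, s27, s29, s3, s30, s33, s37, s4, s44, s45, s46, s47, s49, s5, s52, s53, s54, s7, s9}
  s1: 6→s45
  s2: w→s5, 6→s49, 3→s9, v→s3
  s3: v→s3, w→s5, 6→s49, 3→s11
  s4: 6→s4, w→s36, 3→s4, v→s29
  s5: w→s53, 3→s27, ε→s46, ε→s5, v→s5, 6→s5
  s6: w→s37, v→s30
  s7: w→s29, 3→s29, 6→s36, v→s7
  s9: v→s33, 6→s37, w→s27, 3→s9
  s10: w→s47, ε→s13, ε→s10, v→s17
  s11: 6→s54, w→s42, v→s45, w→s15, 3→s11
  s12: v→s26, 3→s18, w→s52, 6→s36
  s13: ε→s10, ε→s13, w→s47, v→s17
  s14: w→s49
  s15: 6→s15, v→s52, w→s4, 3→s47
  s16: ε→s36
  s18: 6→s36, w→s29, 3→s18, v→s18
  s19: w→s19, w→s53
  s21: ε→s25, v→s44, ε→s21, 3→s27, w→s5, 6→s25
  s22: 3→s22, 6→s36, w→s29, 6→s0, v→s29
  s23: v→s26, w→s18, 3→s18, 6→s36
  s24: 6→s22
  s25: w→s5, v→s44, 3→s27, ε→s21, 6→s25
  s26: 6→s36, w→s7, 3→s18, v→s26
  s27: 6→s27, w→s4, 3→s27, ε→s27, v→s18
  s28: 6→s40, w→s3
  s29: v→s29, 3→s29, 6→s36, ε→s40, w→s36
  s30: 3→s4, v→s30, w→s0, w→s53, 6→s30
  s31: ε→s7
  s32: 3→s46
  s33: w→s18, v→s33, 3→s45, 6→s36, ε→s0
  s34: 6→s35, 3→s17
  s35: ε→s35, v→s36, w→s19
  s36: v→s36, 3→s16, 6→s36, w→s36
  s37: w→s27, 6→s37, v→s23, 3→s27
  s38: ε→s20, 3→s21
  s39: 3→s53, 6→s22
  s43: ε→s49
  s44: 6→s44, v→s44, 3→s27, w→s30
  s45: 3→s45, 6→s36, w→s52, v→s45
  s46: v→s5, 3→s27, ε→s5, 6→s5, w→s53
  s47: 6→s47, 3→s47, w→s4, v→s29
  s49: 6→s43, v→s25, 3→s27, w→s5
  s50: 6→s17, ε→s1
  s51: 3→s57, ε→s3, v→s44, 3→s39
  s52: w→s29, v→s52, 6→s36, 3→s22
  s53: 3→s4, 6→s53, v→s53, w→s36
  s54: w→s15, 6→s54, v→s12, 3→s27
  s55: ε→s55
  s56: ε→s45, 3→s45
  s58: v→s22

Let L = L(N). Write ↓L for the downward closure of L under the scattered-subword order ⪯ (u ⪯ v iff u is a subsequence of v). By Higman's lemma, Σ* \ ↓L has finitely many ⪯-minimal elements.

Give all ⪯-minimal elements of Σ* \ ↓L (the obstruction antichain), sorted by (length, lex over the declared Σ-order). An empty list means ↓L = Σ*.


min(Σ*\↓L) = [www, 3v6, 63ww, v3w3vw, 6vvw3w].

|Q|=59, |F|=28, |δ|=168 (22 ε).
min D↑ (27 st, q0=0, F={11}): 0:w→1,3→2,v→3,6→4 1:w→5,3→6,v→1,6→1 2:w→6,3→2,v→7,6→8 3:w→1,3→9,v→3,6→4 4:w→1,3→6,v→10,6→4 5:w→11,3→12,v→5,6→5 6:w→12,3→6,v→13,6→6 7:w→13,3→14,v→7,6→11 8:w→6,3→6,v→15,6→8 9:w→16,3→9,v→14,6→17 10:w→1,3→6,v→18,6→10 11:w→11,3→11,v→11,6→11 12:w→11,3→12,v→19,6→12 13:w→19,3→13,v→13,6→11 14:w→20,3→14,v→14,6→11 15:w→13,3→13,v→21,6→11 16:w→12,3→22,v→20,6→16 17:w→16,3→6,v→23,6→17 18:w→24,3→6,v→18,6→18 19:w→11,3→19,v→19,6→11 20:w→19,3→25,v→20,6→11 21:w→26,3→13,v→21,6→11 22:w→12,3→22,v→19,6→22 23:w→20,3→13,v→21,6→11 24:w→5,3→12,v→24,6→24 25:w→19,3→25,v→19,6→11 26:w→19,3→19,v→26,6→11.
'www': |S_i|=[34, 18, 7, 2] end={s16,s36} — reject; 3/3 deletions ∈↓L.
'3v6': run [34, 23, 14, 3] end={s0,s16,s36} — reject; 3/3 deletions ∈↓L.
'63ww': N↓-sim [34, 27, 10, 5, 2] end={s16,s36} — reject; 4/4 del acc.
'v3w3vw': run [34, 31, 19, 12, 8, 4, 2] end={s16,s36} ∉↓L; 6/6 del acc.
'6vvw3w': |S_i|=[34, 27, 21, 17, 9, 5, 2] end={s16,s36} — reject; 6/6 deletions ∈↓L.
5 obstructions.


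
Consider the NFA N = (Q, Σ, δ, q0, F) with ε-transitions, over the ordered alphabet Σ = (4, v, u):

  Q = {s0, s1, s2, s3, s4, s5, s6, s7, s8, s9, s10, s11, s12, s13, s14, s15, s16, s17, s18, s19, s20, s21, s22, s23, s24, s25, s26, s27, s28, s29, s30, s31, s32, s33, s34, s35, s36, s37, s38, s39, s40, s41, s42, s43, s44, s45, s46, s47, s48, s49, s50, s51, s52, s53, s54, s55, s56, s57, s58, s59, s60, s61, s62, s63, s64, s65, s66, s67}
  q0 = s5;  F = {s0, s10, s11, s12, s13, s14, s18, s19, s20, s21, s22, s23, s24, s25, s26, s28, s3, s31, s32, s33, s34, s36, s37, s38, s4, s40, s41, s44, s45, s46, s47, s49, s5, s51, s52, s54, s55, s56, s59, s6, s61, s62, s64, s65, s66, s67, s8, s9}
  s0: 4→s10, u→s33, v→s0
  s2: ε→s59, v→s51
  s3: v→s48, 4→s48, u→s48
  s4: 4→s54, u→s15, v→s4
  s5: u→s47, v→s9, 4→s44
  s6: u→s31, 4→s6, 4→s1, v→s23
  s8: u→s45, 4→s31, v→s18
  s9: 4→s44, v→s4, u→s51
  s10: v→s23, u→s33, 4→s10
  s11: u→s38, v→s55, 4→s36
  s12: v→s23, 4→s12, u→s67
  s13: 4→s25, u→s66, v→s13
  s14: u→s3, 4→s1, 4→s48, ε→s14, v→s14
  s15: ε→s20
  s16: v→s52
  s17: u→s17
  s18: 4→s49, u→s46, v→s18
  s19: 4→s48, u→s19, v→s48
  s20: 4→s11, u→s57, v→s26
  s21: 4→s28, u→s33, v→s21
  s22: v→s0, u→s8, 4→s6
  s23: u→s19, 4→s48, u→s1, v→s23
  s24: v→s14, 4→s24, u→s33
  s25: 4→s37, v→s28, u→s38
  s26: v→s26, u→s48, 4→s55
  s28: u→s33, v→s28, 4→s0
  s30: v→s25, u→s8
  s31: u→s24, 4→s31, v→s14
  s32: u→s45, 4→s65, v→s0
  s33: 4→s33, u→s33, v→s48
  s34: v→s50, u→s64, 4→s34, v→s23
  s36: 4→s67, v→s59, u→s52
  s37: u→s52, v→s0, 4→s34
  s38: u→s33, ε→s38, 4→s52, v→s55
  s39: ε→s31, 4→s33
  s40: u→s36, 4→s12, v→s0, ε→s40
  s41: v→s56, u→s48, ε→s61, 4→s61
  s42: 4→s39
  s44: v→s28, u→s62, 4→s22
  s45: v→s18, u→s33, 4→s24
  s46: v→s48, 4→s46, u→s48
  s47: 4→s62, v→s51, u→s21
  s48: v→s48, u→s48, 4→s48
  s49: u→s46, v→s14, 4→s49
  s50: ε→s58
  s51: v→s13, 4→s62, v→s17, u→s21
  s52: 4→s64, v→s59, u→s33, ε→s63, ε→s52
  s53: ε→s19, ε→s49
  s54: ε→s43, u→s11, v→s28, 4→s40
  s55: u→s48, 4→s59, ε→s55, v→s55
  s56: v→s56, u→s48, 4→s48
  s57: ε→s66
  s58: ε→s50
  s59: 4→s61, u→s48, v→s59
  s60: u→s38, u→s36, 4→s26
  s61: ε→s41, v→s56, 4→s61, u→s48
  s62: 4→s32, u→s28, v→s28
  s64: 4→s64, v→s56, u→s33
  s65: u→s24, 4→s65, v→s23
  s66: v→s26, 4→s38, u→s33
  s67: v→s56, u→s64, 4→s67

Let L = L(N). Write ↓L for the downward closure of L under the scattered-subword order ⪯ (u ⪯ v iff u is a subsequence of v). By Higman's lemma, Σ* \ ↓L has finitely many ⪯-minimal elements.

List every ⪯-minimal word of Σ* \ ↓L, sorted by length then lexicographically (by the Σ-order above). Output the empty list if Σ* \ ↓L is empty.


min(Σ*\↓L) = [4vuv, uuuv, 444v4, vvuvu, 44uvuu].

|Q|=68, |F|=48, |δ|=179 (17 ε).
min D↑ (48 st, q0=0, F={23}): 0:4→1,v→2,u→3 1:4→4,v→5,u→6 2:4→1,v→7,u→8 3:4→6,v→8,u→9 4:4→10,v→11,u→12 5:4→11,v→5,u→13 6:4→14,v→5,u→5 7:4→15,v→7,u→16 8:4→6,v→17,u→9 9:4→5,v→9,u→13 10:4→10,v→18,u→19 11:4→20,v→11,u→13 12:4→19,v→21,u→22 13:4→13,v→23,u→13 14:4→24,v→11,u→22 15:4→25,v→5,u→26 16:4→26,v→27,u→28 17:4→29,v→17,u→28 18:4→23,v→18,u→30 19:4→19,v→31,u→32 20:4→20,v→18,u→13 21:4→33,v→21,u→34 22:4→32,v→21,u→13 23:4→23,v→23,u→23 24:4→24,v→18,u→32 25:4→35,v→11,u→36 26:4→36,v→37,u→38 27:4→37,v→27,u→23 28:4→38,v→27,u→13 29:4→39,v→5,u→38 30:4→23,v→23,u→30 31:4→23,v→31,u→40 32:4→32,v→31,u→13 33:4→33,v→31,u→34 34:4→34,v→23,u→23 35:4→35,v→18,u→41 36:4→41,v→42,u→43 37:4→42,v→37,u→23 38:4→43,v→37,u→13 39:4→44,v→11,u→43 40:4→23,v→23,u→23 41:4→41,v→45,u→46 42:4→47,v→42,u→23 43:4→46,v→42,u→13 44:4→44,v→18,u→46 45:4→23,v→45,u→23 46:4→46,v→45,u→13 47:4→47,v→45,u→23 (ε-aug+det+¬).
'4vuv': N↓-sim [57, 44, 20, 6, 1] end={s48} rej; 4/4 deletions ∈↓L.
'uuuv': |S_i|=[57, 47, 29, 7, 1] end={s48} ∉↓L; 4/4 deletions ∈↓L.
'444v4': run [57, 44, 35, 23, 9, 2] end={s1,s48} ∉↓L; 5/5 single-dels accept.
'vvuvu': run [57, 55, 43, 24, 7, 1] end={s48} rej; 5/5 single-dels accept.
'44uvuu': N↓-sim [57, 44, 35, 22, 11, 3, 1] end={s48} rej; 6/6 del acc.
5 words, ⪯-incomp.


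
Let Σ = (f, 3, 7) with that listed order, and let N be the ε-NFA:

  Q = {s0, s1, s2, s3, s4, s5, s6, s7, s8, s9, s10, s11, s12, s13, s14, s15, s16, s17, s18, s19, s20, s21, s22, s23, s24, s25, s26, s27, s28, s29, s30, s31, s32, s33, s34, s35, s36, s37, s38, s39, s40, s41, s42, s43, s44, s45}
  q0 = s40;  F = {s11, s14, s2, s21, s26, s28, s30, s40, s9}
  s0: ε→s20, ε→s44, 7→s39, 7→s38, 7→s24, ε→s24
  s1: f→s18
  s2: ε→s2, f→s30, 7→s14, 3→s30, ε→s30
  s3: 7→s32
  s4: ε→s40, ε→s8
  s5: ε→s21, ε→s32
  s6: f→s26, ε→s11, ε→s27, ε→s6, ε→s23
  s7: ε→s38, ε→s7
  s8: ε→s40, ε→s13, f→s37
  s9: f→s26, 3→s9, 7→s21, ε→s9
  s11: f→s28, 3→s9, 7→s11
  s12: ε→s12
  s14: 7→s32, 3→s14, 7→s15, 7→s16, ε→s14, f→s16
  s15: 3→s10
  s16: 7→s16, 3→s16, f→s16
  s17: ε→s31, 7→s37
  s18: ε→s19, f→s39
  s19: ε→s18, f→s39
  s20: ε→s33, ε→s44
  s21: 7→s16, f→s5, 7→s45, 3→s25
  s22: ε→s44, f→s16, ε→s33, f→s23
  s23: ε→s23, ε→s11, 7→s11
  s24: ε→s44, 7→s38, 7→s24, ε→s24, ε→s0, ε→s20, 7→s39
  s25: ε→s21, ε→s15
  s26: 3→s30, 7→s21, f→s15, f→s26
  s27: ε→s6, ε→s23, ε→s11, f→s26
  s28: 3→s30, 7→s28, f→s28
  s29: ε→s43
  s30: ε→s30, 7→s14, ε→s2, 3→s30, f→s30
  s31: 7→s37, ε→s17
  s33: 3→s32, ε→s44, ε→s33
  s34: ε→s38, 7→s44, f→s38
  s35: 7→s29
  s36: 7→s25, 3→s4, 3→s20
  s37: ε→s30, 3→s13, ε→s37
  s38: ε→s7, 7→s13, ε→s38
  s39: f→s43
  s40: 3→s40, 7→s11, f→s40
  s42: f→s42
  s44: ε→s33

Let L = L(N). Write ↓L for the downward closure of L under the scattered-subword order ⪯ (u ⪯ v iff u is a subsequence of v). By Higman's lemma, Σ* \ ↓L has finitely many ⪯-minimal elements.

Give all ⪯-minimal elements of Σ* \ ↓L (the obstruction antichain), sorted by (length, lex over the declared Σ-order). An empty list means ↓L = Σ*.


|Q|=46, |F|=9, |δ|=114 (50 ε).
min D↑ (9 st, q0=0, F={8}): 0:f→0,3→0,7→1 1:f→2,3→3,7→1 2:f→2,3→4,7→2 3:f→5,3→3,7→6 4:f→4,3→4,7→7 5:f→5,3→4,7→6 6:f→6,3→6,7→8 7:f→8,3→7,7→8 8:f→8,3→8,7→8.
'7377': N↓-sim [16, 15, 13, 9, 5] end={s10,s15,s16,s32,s45} ∉↓L; 4/4 single-dels accept.
'7f37f': N↓-sim [16, 15, 13, 11, 6, 1] end={s16} — reject; 5/5 del acc.
2 obstructions.

Antichain: [7377, 7f37f].


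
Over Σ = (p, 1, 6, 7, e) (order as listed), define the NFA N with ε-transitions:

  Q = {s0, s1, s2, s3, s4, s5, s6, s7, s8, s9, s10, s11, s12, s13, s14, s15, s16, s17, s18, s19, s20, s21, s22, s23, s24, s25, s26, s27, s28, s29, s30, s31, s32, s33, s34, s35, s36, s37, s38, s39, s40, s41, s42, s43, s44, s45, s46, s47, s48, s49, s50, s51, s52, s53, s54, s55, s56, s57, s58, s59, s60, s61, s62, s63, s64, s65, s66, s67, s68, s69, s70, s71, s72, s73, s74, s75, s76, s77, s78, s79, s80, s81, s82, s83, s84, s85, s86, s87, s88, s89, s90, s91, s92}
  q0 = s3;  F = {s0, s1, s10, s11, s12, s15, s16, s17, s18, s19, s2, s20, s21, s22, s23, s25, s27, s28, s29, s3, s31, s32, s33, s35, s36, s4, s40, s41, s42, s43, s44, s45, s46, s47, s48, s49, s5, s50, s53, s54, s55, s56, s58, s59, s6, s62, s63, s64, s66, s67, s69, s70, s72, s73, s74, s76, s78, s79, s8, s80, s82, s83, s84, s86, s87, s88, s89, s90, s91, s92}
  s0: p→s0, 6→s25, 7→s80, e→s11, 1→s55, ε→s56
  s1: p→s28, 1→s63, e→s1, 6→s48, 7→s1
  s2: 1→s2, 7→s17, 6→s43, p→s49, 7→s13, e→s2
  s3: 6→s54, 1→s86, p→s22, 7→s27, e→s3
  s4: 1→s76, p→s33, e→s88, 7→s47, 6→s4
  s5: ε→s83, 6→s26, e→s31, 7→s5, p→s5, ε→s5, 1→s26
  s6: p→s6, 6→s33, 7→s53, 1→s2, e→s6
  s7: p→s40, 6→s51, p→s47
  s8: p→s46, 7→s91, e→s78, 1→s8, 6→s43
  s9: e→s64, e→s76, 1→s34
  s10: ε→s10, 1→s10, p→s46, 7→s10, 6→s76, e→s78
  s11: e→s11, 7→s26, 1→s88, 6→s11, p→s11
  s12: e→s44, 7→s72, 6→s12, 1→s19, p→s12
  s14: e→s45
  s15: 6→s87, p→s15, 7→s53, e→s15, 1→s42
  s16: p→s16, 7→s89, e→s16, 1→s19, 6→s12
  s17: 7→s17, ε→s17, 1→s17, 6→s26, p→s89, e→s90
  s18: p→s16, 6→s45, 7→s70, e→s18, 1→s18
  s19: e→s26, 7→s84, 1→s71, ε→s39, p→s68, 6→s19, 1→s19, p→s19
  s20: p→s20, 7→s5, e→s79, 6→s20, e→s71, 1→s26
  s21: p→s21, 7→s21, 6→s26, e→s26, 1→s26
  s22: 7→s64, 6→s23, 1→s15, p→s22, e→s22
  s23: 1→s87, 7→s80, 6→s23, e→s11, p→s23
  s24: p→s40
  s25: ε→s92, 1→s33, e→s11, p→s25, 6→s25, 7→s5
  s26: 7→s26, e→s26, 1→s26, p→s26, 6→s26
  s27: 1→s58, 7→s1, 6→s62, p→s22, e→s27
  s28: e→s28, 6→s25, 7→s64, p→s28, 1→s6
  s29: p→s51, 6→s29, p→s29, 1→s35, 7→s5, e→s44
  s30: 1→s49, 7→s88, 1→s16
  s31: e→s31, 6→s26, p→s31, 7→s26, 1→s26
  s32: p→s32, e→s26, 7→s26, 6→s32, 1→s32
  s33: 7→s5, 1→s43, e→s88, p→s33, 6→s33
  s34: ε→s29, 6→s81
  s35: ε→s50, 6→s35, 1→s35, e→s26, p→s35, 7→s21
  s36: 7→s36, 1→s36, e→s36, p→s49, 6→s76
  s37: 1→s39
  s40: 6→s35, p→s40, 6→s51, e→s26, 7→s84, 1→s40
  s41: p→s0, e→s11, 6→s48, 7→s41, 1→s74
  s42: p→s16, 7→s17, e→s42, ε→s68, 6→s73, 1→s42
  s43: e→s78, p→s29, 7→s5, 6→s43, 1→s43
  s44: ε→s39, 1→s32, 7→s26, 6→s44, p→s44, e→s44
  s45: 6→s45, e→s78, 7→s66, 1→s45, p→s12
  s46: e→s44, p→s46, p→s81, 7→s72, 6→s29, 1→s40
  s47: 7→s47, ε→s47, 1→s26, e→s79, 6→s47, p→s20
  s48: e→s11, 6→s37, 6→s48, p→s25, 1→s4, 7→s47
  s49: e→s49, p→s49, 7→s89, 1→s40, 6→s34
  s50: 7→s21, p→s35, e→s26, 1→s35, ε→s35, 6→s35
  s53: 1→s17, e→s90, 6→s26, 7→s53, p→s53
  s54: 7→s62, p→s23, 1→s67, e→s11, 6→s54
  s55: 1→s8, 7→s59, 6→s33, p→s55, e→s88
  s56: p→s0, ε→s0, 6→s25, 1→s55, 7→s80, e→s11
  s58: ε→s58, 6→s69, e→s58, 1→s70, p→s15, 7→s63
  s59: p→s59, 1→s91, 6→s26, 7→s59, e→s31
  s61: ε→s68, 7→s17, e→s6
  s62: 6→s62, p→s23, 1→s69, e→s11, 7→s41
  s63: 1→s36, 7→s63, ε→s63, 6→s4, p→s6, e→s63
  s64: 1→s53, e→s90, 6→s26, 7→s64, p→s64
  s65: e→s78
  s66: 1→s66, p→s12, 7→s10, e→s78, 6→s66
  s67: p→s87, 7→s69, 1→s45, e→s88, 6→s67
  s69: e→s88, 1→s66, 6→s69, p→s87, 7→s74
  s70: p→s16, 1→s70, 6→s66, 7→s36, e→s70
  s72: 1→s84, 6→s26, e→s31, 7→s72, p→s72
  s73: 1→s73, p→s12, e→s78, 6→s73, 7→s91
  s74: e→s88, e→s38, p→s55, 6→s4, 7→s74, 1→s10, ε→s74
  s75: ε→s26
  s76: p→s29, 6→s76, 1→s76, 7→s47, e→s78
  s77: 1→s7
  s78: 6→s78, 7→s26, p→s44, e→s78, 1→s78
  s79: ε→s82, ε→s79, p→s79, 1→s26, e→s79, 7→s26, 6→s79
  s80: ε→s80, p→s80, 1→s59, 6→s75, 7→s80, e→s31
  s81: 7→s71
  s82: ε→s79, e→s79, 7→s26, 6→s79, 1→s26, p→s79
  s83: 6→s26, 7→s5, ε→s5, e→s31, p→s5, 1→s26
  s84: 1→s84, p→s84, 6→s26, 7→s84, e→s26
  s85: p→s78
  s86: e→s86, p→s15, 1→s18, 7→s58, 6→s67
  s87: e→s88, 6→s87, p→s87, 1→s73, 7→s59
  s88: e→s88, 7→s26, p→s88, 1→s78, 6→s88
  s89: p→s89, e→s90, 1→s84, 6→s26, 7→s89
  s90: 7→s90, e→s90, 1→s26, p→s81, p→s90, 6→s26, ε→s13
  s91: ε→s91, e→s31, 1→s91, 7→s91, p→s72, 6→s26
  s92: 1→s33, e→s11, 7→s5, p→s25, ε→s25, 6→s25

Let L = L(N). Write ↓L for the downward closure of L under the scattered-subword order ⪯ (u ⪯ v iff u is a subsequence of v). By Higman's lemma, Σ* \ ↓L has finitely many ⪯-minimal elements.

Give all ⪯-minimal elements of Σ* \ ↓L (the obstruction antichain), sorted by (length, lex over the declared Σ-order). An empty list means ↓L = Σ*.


|Q|=93, |F|=70, |δ|=411 (27 ε).
min D↑ (66 st, q0=0, F={18}): 0:p→1,1→2,6→3,7→4,e→0 1:p→1,1→5,6→6,7→7,e→1 2:p→5,1→8,6→9,7→10,e→2 3:p→6,1→9,6→3,7→11,e→12 4:p→1,1→10,6→11,7→13,e→4 5:p→5,1→14,6→15,7→16,e→5 6:p→6,1→15,6→6,7→17,e→12 7:p→7,1→16,6→18,7→7,e→19 8:p→20,1→8,6→21,7→22,e→8 9:p→15,1→21,6→9,7→23,e→24 10:p→5,1→22,6→23,7→25,e→10 11:p→6,1→23,6→11,7→26,e→12 12:p→12,1→24,6→12,7→18,e→12 13:p→27,1→25,6→28,7→13,e→13 14:p→20,1→14,6→29,7→30,e→14 15:p→15,1→29,6→15,7→31,e→24 16:p→16,1→30,6→18,7→16,e→19 17:p→17,1→31,6→18,7→17,e→32 18:p→18,1→18,6→18,7→18,e→18 19:p→19,1→18,6→18,7→19,e→19 20:p→20,1→33,6→34,7→35,e→20 21:p→34,1→21,6→21,7→36,e→37 22:p→20,1→22,6→36,7→38,e→22 23:p→15,1→36,6→23,7→39,e→24 24:p→24,1→37,6→24,7→18,e→24 25:p→40,1→38,6→41,7→25,e→25 26:p→42,1→39,6→28,7→26,e→12 27:p→27,1→40,6→43,7→7,e→27 28:p→43,1→41,6→28,7→44,e→12 29:p→34,1→29,6→29,7→45,e→37 30:p→35,1→30,6→18,7→30,e→19 31:p→31,1→45,6→18,7→31,e→32 32:p→32,1→18,6→18,7→18,e→32 33:p→33,1→33,6→33,7→46,e→18 34:p→34,1→33,6→34,7→47,e→48 35:p→35,1→46,6→18,7→35,e→19 36:p→34,1→36,6→36,7→49,e→37 37:p→48,1→37,6→37,7→18,e→37 38:p→50,1→38,6→51,7→38,e→38 39:p→52,1→49,6→41,7→39,e→24 40:p→40,1→53,6→54,7→16,e→40 41:p→54,1→51,6→41,7→44,e→24 42:p→42,1→52,6→43,7→17,e→12 43:p→43,1→54,6→43,7→55,e→12 44:p→56,1→18,6→44,7→44,e→57 45:p→47,1→45,6→18,7→45,e→32 46:p→46,1→46,6→18,7→46,e→18 47:p→47,1→46,6→18,7→47,e→32 48:p→48,1→58,6→48,7→18,e→48 49:p→59,1→49,6→51,7→49,e→37 50:p→50,1→60,6→61,7→35,e→50 51:p→61,1→51,6→51,7→44,e→37 52:p→52,1→62,6→54,7→31,e→24 53:p→50,1→53,6→63,7→30,e→53 54:p→54,1→63,6→54,7→55,e→24 55:p→55,1→18,6→18,7→55,e→32 56:p→56,1→18,6→56,7→55,e→57 57:p→57,1→18,6→57,7→18,e→57 58:p→58,1→58,6→58,7→18,e→18 59:p→59,1→60,6→61,7→47,e→48 60:p→60,1→60,6→64,7→46,e→18 61:p→61,1→64,6→61,7→55,e→48 62:p→59,1→62,6→63,7→45,e→37 63:p→61,1→63,6→63,7→55,e→37 64:p→64,1→64,6→64,7→65,e→18 65:p→65,1→18,6→18,7→65,e→18 (ε-aug+det+¬).
'p76': |S_i|=[81, 57, 19, 2] end={s26,s75} ∉↓L; 3/3 del acc.
'6e7': run [81, 58, 12, 1] end={s26} — reject; 3/3 single-dels accept.
'p7e1': run [81, 57, 19, 6, 1] end={s26} rej; 4/4 single-dels accept.
'11p1e': N↓-sim [81, 62, 46, 30, 12, 1] end={s26} rej; 5/5 del acc.
'77671': N↓-sim [81, 75, 59, 31, 10, 1] end={s26} ∉↓L; 5/5 single-dels accept.
5 words, ⪯-incomp.

Antichain: [p76, 6e7, p7e1, 11p1e, 77671].


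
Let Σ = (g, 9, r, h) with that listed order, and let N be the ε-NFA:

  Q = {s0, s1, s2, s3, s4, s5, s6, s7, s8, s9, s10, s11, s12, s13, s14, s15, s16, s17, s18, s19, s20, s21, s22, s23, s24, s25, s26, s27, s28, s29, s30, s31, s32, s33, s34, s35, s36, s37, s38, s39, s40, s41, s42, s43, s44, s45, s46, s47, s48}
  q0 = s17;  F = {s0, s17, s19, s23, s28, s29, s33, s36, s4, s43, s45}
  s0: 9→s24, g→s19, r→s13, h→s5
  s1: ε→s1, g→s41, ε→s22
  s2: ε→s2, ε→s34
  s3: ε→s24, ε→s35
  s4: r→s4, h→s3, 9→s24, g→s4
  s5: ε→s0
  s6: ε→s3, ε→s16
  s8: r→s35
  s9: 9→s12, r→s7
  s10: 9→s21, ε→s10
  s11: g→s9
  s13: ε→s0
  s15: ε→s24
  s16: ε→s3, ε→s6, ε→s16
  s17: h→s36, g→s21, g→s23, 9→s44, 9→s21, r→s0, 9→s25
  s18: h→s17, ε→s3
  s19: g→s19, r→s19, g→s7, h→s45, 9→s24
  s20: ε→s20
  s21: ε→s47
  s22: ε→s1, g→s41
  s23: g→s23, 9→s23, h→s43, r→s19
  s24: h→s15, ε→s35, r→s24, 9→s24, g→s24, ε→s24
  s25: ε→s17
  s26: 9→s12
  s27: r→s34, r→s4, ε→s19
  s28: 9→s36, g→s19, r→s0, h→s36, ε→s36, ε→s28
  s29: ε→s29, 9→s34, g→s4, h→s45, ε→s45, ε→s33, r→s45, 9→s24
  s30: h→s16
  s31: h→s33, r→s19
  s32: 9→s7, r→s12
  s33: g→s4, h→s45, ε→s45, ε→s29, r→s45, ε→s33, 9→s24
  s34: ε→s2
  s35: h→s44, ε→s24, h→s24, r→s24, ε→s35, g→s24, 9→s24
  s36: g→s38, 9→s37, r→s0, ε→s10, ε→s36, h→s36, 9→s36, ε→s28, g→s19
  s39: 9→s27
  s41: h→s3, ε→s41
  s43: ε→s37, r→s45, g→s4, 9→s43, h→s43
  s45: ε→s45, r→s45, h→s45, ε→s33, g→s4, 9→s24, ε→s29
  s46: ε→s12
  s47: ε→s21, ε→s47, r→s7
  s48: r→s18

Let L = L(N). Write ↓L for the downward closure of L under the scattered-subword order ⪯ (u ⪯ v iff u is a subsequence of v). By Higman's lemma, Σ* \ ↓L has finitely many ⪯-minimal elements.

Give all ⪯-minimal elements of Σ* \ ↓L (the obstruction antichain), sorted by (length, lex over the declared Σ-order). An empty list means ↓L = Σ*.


A = [r9, hg9, ghgh].

|Q|=49, |F|=11, |δ|=125 (45 ε).
min D↑ (9 st, q0=0, F={6}): 0:g→1,9→0,r→2,h→3 1:g→1,9→1,r→4,h→5 2:g→4,9→6,r→2,h→2 3:g→4,9→3,r→2,h→3 4:g→4,9→6,r→4,h→7 5:g→8,9→5,r→7,h→5 6:g→6,9→6,r→6,h→6 7:g→8,9→6,r→7,h→7 8:g→8,9→6,r→8,h→6.
'r9': N↓-sim [27, 16, 6] end={s15,s2,s24,s34,s35,s44} rej; 2/2 deletions ∈↓L.
'hg9': run [27, 24, 14, 6] end={s15,s2,s24,s34,s35,s44} — reject; 3/3 single-dels accept.
'ghgh': N↓-sim [27, 19, 13, 6, 5] end={s15,s24,s3,s35,s44} rej; 4/4 deletions ∈↓L.
3 words, ⪯-incomp.
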